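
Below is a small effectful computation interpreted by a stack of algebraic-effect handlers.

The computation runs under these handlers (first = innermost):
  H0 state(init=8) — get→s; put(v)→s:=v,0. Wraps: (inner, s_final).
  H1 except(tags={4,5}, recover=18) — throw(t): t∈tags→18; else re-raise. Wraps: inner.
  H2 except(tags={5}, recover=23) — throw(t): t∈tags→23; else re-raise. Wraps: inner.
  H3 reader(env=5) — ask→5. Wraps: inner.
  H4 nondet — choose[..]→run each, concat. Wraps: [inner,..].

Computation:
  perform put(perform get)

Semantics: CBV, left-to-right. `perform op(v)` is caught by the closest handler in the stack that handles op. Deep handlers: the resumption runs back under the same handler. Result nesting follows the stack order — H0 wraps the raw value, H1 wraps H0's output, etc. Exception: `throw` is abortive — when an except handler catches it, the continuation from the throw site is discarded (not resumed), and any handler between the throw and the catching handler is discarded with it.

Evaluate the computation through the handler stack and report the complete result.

Step-by-step:
get @ H0 ⇒ 8
put(8) @ H0 ⇒ s:=8
H0 returns (0, 8)
H1 returns (0, 8)
H2 returns (0, 8)
H3 returns (0, 8)
H4 returns [(0, 8)]
= [(0, 8)]

Answer: [(0, 8)]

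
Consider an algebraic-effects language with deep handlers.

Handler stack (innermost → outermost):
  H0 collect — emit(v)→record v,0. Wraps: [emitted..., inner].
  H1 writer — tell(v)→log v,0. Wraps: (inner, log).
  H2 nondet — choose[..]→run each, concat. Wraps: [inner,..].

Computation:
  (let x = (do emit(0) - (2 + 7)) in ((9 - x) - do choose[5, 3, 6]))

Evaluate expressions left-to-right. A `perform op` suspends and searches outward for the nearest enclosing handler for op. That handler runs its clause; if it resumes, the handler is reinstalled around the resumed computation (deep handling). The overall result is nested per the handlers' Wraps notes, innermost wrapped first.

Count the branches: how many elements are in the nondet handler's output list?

Step-by-step:
emit(0) @ H0 ⇒ out+=0
choose[5, 3, 6] @ H2
  branch[0] choose=5:
    H0 returns [0, 13]
    H1 returns ([0, 13], ())
    H2 returns [([0, 13], ())]
  branch[1] choose=3:
    H0 returns [0, 15]
    H1 returns ([0, 15], ())
    H2 returns [([0, 15], ())]
  branch[2] choose=6:
    H0 returns [0, 12]
    H1 returns ([0, 12], ())
    H2 returns [([0, 12], ())]
= [([0, 13], ()), ([0, 15], ()), ([0, 12], ())]

Answer: 3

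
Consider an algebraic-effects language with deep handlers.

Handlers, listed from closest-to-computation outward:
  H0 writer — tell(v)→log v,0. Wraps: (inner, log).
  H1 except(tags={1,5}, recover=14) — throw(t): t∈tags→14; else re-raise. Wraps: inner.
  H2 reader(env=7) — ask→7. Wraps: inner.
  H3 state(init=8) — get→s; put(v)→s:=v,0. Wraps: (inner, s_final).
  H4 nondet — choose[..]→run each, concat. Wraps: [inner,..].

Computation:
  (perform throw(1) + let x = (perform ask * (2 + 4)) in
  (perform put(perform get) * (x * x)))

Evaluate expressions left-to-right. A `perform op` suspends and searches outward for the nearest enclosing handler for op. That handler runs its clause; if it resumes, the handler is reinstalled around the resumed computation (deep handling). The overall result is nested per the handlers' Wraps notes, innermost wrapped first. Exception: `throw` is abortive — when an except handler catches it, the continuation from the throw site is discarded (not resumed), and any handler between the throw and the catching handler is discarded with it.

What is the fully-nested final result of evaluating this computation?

Step-by-step:
throw(1) @ H1 caught ⇒ 14
H2 returns 14
H3 returns (14, 8)
H4 returns [(14, 8)]
= [(14, 8)]

Answer: [(14, 8)]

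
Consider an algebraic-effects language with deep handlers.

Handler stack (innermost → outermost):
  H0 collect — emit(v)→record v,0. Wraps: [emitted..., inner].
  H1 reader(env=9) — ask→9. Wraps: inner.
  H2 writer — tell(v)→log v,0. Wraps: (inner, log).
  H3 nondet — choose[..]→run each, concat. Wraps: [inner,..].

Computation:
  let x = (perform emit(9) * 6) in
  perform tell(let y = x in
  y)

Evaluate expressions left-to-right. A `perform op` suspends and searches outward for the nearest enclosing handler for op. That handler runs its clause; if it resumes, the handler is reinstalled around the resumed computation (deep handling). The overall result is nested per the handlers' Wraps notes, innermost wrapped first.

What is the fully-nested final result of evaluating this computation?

Answer: [([9, 0], (0))]

Evaluation trace:
emit(9) @ H0 ⇒ out+=9
tell(0) @ H2 ⇒ log+=0
H0 returns [9, 0]
H1 returns [9, 0]
H2 returns ([9, 0], (0))
H3 returns [([9, 0], (0))]
= [([9, 0], (0))]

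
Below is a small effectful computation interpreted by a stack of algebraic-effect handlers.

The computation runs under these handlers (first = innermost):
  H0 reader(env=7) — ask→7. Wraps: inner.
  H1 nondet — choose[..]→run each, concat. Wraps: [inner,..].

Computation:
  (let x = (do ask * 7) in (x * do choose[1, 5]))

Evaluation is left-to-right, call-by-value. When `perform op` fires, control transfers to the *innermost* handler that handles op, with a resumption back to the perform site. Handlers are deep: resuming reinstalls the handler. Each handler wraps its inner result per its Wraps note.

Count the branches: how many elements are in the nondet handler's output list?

Answer: 2

Step-by-step:
ask @ H0 ⇒ 7
choose[1, 5] @ H1
  branch[0] choose=1:
    H0 returns 49
    H1 returns [49]
  branch[1] choose=5:
    H0 returns 245
    H1 returns [245]
= [49, 245]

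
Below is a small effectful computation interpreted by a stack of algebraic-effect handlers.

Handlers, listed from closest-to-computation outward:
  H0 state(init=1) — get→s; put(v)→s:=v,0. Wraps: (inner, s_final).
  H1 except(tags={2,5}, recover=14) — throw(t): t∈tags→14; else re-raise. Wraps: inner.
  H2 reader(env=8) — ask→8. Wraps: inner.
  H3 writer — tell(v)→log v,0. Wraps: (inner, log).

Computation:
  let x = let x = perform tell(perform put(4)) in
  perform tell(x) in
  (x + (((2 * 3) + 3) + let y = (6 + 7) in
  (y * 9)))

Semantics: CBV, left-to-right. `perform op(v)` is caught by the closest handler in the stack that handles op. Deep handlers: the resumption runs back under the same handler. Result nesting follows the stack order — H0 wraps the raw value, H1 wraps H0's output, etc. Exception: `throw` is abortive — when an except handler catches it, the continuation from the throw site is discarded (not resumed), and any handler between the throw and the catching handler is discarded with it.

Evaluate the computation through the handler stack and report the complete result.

Step-by-step:
put(4) @ H0 ⇒ s:=4
tell(0) @ H3 ⇒ log+=0
tell(0) @ H3 ⇒ log+=0
H0 returns (126, 4)
H1 returns (126, 4)
H2 returns (126, 4)
H3 returns ((126, 4), (0, 0))
= ((126, 4), (0, 0))

Answer: ((126, 4), (0, 0))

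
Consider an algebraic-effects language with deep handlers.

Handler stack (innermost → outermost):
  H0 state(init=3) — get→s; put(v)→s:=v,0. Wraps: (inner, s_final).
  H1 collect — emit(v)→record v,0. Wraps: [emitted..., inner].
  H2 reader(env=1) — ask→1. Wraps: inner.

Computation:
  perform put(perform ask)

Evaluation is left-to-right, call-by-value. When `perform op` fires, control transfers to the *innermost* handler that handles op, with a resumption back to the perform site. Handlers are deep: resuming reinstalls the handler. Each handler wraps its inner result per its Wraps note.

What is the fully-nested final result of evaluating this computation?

Answer: [(0, 1)]

Evaluation trace:
ask @ H2 ⇒ 1
put(1) @ H0 ⇒ s:=1
H0 returns (0, 1)
H1 returns [(0, 1)]
H2 returns [(0, 1)]
= [(0, 1)]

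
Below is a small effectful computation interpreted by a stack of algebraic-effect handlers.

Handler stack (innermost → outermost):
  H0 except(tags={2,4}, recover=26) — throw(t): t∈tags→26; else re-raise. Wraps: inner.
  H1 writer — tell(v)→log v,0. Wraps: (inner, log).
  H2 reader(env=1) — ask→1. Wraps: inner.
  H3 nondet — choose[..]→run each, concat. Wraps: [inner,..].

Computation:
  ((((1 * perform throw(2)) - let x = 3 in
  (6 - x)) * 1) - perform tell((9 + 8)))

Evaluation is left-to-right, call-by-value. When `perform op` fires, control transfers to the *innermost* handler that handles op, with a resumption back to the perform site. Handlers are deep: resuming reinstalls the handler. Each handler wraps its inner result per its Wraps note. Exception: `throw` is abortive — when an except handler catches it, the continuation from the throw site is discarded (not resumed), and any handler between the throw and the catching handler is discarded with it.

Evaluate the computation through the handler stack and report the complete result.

Answer: [(26, ())]

Working:
throw(2) @ H0 caught ⇒ 26
H1 returns (26, ())
H2 returns (26, ())
H3 returns [(26, ())]
= [(26, ())]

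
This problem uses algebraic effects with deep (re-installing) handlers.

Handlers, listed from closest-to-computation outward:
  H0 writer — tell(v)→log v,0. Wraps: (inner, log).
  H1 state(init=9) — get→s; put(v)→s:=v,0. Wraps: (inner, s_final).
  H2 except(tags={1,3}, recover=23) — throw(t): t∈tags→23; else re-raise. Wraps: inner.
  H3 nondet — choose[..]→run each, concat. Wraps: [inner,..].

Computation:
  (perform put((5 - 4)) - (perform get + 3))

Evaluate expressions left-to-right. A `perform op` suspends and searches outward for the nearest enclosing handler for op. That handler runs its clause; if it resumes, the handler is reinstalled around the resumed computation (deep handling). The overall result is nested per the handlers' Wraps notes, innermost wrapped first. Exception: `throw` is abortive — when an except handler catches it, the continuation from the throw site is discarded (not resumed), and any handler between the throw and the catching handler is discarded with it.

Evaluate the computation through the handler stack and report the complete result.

Step-by-step:
put(1) @ H1 ⇒ s:=1
get @ H1 ⇒ 1
H0 returns (-4, ())
H1 returns ((-4, ()), 1)
H2 returns ((-4, ()), 1)
H3 returns [((-4, ()), 1)]
= [((-4, ()), 1)]

Answer: [((-4, ()), 1)]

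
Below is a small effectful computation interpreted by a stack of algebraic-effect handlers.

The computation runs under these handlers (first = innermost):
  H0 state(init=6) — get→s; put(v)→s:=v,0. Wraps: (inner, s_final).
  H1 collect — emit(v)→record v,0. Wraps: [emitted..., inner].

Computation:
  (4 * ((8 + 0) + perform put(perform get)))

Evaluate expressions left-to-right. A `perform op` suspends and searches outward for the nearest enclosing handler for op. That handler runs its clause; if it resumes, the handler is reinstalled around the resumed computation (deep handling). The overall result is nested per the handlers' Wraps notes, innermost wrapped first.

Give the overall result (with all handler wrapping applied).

Working:
get @ H0 ⇒ 6
put(6) @ H0 ⇒ s:=6
H0 returns (32, 6)
H1 returns [(32, 6)]
= [(32, 6)]

Answer: [(32, 6)]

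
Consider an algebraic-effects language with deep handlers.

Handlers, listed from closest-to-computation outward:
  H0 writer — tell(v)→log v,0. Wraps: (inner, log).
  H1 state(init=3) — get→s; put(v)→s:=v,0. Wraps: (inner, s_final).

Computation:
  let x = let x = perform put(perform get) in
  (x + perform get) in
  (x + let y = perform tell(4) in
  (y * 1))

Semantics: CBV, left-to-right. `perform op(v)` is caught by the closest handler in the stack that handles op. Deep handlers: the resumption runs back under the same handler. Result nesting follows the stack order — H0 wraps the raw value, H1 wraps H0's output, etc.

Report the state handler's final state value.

Step-by-step:
get @ H1 ⇒ 3
put(3) @ H1 ⇒ s:=3
get @ H1 ⇒ 3
tell(4) @ H0 ⇒ log+=4
H0 returns (3, (4))
H1 returns ((3, (4)), 3)
= ((3, (4)), 3)

Answer: 3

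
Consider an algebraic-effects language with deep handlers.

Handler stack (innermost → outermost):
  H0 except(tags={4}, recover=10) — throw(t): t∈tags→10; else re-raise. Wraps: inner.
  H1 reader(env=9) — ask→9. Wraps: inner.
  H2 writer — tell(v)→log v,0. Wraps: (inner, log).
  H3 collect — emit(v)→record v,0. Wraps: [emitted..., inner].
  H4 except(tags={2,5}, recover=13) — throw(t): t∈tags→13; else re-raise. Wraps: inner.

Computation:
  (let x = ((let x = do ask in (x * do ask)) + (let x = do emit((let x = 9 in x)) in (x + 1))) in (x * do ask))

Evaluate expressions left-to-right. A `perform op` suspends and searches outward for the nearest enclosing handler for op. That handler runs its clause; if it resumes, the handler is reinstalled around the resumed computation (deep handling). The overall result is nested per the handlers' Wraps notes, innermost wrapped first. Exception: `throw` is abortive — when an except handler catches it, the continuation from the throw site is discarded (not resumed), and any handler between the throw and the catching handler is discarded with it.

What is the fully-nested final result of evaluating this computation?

Step-by-step:
ask @ H1 ⇒ 9
ask @ H1 ⇒ 9
emit(9) @ H3 ⇒ out+=9
ask @ H1 ⇒ 9
H0 returns 738
H1 returns 738
H2 returns (738, ())
H3 returns [9, (738, ())]
H4 returns [9, (738, ())]
= [9, (738, ())]

Answer: [9, (738, ())]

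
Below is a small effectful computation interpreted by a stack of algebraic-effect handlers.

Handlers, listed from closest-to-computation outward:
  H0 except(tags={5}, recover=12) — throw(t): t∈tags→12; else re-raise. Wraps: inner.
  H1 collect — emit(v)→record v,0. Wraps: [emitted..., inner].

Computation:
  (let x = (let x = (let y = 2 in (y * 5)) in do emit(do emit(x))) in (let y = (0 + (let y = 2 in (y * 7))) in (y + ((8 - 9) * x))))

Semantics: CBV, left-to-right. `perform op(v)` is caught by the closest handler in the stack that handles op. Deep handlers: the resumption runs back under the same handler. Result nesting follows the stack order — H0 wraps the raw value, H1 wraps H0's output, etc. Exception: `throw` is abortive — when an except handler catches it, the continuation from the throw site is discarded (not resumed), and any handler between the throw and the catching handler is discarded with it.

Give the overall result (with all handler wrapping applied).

Evaluation trace:
emit(10) @ H1 ⇒ out+=10
emit(0) @ H1 ⇒ out+=0
H0 returns 14
H1 returns [10, 0, 14]
= [10, 0, 14]

Answer: [10, 0, 14]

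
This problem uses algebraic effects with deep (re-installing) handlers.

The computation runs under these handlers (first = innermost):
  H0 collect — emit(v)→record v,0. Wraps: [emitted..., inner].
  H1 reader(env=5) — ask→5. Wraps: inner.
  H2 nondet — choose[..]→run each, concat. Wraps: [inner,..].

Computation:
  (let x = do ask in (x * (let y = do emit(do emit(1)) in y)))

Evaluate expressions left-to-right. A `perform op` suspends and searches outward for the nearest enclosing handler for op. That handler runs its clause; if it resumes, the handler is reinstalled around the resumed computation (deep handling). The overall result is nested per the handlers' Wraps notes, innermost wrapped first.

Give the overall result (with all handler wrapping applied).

Step-by-step:
ask @ H1 ⇒ 5
emit(1) @ H0 ⇒ out+=1
emit(0) @ H0 ⇒ out+=0
H0 returns [1, 0, 0]
H1 returns [1, 0, 0]
H2 returns [[1, 0, 0]]
= [[1, 0, 0]]

Answer: [[1, 0, 0]]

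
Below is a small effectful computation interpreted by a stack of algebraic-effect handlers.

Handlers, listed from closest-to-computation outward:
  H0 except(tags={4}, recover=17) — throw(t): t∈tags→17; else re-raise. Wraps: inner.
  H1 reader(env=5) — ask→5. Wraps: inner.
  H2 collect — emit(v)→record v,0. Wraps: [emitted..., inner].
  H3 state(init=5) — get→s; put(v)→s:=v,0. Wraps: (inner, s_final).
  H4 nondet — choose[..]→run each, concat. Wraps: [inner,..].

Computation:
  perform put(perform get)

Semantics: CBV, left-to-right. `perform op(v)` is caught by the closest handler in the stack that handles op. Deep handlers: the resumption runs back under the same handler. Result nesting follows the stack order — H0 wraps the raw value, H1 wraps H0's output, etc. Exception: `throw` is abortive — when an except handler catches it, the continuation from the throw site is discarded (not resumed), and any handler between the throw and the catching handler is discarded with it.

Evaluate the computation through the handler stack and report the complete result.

Answer: [([0], 5)]

Step-by-step:
get @ H3 ⇒ 5
put(5) @ H3 ⇒ s:=5
H0 returns 0
H1 returns 0
H2 returns [0]
H3 returns ([0], 5)
H4 returns [([0], 5)]
= [([0], 5)]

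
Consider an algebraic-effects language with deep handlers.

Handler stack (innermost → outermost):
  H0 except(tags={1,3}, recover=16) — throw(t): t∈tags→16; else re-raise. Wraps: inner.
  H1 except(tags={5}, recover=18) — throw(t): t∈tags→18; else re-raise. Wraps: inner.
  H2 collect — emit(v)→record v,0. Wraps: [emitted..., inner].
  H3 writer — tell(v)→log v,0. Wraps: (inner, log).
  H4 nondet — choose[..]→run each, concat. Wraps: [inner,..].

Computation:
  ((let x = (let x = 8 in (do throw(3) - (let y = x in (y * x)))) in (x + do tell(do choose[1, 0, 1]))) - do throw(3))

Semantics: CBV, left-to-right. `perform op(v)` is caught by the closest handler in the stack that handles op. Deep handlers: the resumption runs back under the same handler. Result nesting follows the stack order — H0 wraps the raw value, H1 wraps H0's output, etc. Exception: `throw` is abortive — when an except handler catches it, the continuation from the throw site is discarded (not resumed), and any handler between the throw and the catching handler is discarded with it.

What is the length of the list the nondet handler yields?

Answer: 1

Step-by-step:
throw(3) @ H0 caught ⇒ 16
H1 returns 16
H2 returns [16]
H3 returns ([16], ())
H4 returns [([16], ())]
= [([16], ())]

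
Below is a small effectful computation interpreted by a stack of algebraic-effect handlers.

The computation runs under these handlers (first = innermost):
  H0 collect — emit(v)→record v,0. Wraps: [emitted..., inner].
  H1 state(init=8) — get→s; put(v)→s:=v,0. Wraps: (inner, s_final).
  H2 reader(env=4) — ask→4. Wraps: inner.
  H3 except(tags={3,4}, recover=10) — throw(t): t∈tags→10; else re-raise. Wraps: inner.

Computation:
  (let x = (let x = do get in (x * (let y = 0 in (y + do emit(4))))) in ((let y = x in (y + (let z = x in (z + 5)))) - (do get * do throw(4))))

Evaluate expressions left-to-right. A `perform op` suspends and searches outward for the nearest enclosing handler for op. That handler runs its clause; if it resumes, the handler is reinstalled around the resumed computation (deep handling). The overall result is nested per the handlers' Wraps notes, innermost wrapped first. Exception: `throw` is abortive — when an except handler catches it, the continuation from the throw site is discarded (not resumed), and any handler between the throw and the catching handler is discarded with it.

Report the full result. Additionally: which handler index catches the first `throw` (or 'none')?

Answer: 10 ; first throw caught by: H3

Evaluation trace:
get @ H1 ⇒ 8
emit(4) @ H0 ⇒ out+=4
get @ H1 ⇒ 8
throw(4) @ H3 caught ⇒ 10
= 10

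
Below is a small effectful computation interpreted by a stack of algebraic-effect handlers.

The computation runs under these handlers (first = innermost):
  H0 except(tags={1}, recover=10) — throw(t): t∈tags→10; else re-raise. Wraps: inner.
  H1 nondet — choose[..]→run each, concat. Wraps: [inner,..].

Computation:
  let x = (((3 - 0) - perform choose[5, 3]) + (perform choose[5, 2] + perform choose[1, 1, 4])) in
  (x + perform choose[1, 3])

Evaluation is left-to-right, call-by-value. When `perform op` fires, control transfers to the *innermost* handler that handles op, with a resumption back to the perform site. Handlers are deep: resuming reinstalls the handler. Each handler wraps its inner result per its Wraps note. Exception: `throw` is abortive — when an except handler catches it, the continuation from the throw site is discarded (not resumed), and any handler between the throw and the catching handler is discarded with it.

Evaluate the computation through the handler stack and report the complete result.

Answer: [5, 7, 5, 7, 8, 10, 2, 4, 2, 4, 5, 7, 7, 9, 7, 9, 10, 12, 4, 6, 4, 6, 7, 9]

Working:
choose[5, 3] @ H1
  branch[0] choose=5:
    choose[5, 2] @ H1
      branch[0] choose=5:
        choose[1, 1, 4] @ H1
          branch[0] choose=1:
            choose[1, 3] @ H1
              branch[0] choose=1:
                H0 returns 5
                H1 returns [5]
              branch[1] choose=3:
                H0 returns 7
                H1 returns [7]
          branch[1] choose=1:
            choose[1, 3] @ H1
              branch[0] choose=1:
                H0 returns 5
                H1 returns [5]
              branch[1] choose=3:
                H0 returns 7
                H1 returns [7]
          branch[2] choose=4:
            choose[1, 3] @ H1
              branch[0] choose=1:
                H0 returns 8
                H1 returns [8]
              branch[1] choose=3:
                H0 returns 10
                H1 returns [10]
      branch[1] choose=2:
        choose[1, 1, 4] @ H1
          branch[0] choose=1:
            choose[1, 3] @ H1
              branch[0] choose=1:
                H0 returns 2
                H1 returns [2]
              branch[1] choose=3:
                H0 returns 4
                H1 returns [4]
          branch[1] choose=1:
            choose[1, 3] @ H1
              branch[0] choose=1:
                H0 returns 2
                H1 returns [2]
              branch[1] choose=3:
                H0 returns 4
                H1 returns [4]
          branch[2] choose=4:
            choose[1, 3] @ H1
              branch[0] choose=1:
                H0 returns 5
                H1 returns [5]
              branch[1] choose=3:
                H0 returns 7
                H1 returns [7]
  branch[1] choose=3:
    choose[5, 2] @ H1
      branch[0] choose=5:
        choose[1, 1, 4] @ H1
          branch[0] choose=1:
            choose[1, 3] @ H1
              branch[0] choose=1:
                H0 returns 7
                H1 returns [7]
              branch[1] choose=3:
                H0 returns 9
                H1 returns [9]
          branch[1] choose=1:
            choose[1, 3] @ H1
              branch[0] choose=1:
                H0 returns 7
                H1 returns [7]
              branch[1] choose=3:
                H0 returns 9
                H1 returns [9]
          branch[2] choose=4:
            choose[1, 3] @ H1
              branch[0] choose=1:
                H0 returns 10
                H1 returns [10]
              branch[1] choose=3:
                H0 returns 12
                H1 returns [12]
      branch[1] choose=2:
        choose[1, 1, 4] @ H1
          branch[0] choose=1:
            choose[1, 3] @ H1
              branch[0] choose=1:
                H0 returns 4
                H1 returns [4]
              branch[1] choose=3:
                H0 returns 6
                H1 returns [6]
          branch[1] choose=1:
            choose[1, 3] @ H1
              branch[0] choose=1:
                H0 returns 4
                H1 returns [4]
              branch[1] choose=3:
                H0 returns 6
                H1 returns [6]
          branch[2] choose=4:
            choose[1, 3] @ H1
              branch[0] choose=1:
                H0 returns 7
                H1 returns [7]
              branch[1] choose=3:
                H0 returns 9
                H1 returns [9]
= [5, 7, 5, 7, 8, 10, 2, 4, 2, 4, 5, 7, 7, 9, 7, 9, 10, 12, 4, 6, 4, 6, 7, 9]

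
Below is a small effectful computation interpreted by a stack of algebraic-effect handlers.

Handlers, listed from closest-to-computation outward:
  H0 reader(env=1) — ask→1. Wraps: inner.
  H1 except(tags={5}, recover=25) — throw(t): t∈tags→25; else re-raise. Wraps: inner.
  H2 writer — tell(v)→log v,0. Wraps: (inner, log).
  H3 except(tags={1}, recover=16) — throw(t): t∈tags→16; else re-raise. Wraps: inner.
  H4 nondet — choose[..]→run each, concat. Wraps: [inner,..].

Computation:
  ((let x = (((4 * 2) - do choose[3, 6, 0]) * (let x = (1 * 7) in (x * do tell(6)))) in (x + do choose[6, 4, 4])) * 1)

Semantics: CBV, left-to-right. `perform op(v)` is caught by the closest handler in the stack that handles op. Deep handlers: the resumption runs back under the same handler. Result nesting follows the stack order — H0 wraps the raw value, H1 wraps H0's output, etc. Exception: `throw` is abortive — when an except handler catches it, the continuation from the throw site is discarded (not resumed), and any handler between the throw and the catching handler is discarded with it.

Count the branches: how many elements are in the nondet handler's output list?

Answer: 9

Evaluation trace:
choose[3, 6, 0] @ H4
  branch[0] choose=3:
    tell(6) @ H2 ⇒ log+=6
    choose[6, 4, 4] @ H4
      branch[0] choose=6:
        H0 returns 6
        H1 returns 6
        H2 returns (6, (6))
        H3 returns (6, (6))
        H4 returns [(6, (6))]
      branch[1] choose=4:
        H0 returns 4
        H1 returns 4
        H2 returns (4, (6))
        H3 returns (4, (6))
        H4 returns [(4, (6))]
      branch[2] choose=4:
        H0 returns 4
        H1 returns 4
        H2 returns (4, (6))
        H3 returns (4, (6))
        H4 returns [(4, (6))]
  branch[1] choose=6:
    tell(6) @ H2 ⇒ log+=6
    choose[6, 4, 4] @ H4
      branch[0] choose=6:
        H0 returns 6
        H1 returns 6
        H2 returns (6, (6))
        H3 returns (6, (6))
        H4 returns [(6, (6))]
      branch[1] choose=4:
        H0 returns 4
        H1 returns 4
        H2 returns (4, (6))
        H3 returns (4, (6))
        H4 returns [(4, (6))]
      branch[2] choose=4:
        H0 returns 4
        H1 returns 4
        H2 returns (4, (6))
        H3 returns (4, (6))
        H4 returns [(4, (6))]
  branch[2] choose=0:
    tell(6) @ H2 ⇒ log+=6
    choose[6, 4, 4] @ H4
      branch[0] choose=6:
        H0 returns 6
        H1 returns 6
        H2 returns (6, (6))
        H3 returns (6, (6))
        H4 returns [(6, (6))]
      branch[1] choose=4:
        H0 returns 4
        H1 returns 4
        H2 returns (4, (6))
        H3 returns (4, (6))
        H4 returns [(4, (6))]
      branch[2] choose=4:
        H0 returns 4
        H1 returns 4
        H2 returns (4, (6))
        H3 returns (4, (6))
        H4 returns [(4, (6))]
= [(6, (6)), (4, (6)), (4, (6)), (6, (6)), (4, (6)), (4, (6)), (6, (6)), (4, (6)), (4, (6))]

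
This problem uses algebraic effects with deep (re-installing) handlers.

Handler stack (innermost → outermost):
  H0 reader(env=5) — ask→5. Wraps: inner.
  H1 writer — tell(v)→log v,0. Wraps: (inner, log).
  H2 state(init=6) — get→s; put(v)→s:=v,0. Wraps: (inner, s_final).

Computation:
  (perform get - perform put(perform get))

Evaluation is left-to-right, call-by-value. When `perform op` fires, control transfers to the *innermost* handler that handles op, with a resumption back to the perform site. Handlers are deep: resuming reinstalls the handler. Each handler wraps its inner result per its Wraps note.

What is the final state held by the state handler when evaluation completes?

Answer: 6

Evaluation trace:
get @ H2 ⇒ 6
get @ H2 ⇒ 6
put(6) @ H2 ⇒ s:=6
H0 returns 6
H1 returns (6, ())
H2 returns ((6, ()), 6)
= ((6, ()), 6)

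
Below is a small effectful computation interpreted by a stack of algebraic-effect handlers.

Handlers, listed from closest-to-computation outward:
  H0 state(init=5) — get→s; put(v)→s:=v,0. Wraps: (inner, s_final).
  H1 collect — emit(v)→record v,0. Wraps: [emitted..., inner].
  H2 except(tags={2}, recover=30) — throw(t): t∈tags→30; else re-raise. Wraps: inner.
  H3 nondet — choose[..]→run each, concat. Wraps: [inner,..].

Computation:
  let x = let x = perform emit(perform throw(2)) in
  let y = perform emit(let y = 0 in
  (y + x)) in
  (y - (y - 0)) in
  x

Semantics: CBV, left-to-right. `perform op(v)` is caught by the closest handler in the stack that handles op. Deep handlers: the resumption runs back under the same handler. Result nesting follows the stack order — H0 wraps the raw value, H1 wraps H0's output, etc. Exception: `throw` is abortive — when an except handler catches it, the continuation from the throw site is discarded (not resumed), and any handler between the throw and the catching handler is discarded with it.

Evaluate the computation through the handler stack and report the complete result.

Answer: [30]

Step-by-step:
throw(2) @ H2 caught ⇒ 30
H3 returns [30]
= [30]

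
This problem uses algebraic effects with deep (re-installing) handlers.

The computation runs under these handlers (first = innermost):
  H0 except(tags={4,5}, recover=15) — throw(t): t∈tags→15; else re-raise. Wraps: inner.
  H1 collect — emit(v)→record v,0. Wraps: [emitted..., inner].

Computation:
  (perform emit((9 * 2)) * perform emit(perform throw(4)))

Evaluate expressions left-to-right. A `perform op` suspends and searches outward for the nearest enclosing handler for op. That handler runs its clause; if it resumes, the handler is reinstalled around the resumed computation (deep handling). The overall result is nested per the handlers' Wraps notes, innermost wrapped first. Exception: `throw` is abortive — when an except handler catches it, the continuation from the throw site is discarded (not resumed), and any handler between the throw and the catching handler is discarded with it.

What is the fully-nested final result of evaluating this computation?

Answer: [18, 15]

Working:
emit(18) @ H1 ⇒ out+=18
throw(4) @ H0 caught ⇒ 15
H1 returns [18, 15]
= [18, 15]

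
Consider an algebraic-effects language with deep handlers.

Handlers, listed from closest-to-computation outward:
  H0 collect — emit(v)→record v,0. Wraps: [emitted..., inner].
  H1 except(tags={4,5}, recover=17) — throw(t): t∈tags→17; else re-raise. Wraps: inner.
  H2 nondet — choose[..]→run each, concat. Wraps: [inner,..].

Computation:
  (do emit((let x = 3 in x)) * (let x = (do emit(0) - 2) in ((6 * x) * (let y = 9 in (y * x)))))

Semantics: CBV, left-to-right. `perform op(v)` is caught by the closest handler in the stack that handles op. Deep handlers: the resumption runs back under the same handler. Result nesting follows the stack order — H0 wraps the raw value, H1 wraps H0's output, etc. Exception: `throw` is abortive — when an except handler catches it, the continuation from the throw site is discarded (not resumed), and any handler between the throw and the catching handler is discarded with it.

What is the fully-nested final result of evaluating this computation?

Step-by-step:
emit(3) @ H0 ⇒ out+=3
emit(0) @ H0 ⇒ out+=0
H0 returns [3, 0, 0]
H1 returns [3, 0, 0]
H2 returns [[3, 0, 0]]
= [[3, 0, 0]]

Answer: [[3, 0, 0]]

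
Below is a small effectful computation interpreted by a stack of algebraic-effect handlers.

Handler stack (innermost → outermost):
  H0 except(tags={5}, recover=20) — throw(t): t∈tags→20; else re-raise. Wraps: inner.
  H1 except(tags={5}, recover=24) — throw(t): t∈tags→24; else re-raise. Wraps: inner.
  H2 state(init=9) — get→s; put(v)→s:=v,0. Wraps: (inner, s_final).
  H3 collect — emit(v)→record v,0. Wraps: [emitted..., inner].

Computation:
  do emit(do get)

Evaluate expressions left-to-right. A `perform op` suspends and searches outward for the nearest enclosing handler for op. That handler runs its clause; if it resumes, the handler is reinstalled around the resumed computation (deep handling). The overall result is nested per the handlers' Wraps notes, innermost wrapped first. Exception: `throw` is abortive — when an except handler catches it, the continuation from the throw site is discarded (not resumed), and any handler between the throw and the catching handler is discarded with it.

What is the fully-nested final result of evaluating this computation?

Answer: [9, (0, 9)]

Evaluation trace:
get @ H2 ⇒ 9
emit(9) @ H3 ⇒ out+=9
H0 returns 0
H1 returns 0
H2 returns (0, 9)
H3 returns [9, (0, 9)]
= [9, (0, 9)]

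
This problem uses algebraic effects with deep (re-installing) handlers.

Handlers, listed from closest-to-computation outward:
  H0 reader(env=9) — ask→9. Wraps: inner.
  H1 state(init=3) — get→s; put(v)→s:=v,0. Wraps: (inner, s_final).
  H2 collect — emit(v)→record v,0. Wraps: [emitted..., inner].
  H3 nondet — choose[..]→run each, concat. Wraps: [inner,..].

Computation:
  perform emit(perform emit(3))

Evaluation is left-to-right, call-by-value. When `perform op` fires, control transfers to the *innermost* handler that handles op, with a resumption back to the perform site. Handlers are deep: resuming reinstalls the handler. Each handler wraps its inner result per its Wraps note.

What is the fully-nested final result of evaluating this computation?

Answer: [[3, 0, (0, 3)]]

Working:
emit(3) @ H2 ⇒ out+=3
emit(0) @ H2 ⇒ out+=0
H0 returns 0
H1 returns (0, 3)
H2 returns [3, 0, (0, 3)]
H3 returns [[3, 0, (0, 3)]]
= [[3, 0, (0, 3)]]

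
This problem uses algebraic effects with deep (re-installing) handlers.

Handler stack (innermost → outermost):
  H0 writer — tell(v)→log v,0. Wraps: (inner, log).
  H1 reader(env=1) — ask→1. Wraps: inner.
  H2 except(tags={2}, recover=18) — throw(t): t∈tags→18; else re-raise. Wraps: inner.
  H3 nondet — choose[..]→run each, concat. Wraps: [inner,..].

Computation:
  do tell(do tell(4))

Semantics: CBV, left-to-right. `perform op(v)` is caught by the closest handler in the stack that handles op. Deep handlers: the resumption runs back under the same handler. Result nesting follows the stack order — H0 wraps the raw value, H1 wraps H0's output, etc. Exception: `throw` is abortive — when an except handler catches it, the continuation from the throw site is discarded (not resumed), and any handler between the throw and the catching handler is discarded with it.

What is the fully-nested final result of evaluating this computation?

Answer: [(0, (4, 0))]

Step-by-step:
tell(4) @ H0 ⇒ log+=4
tell(0) @ H0 ⇒ log+=0
H0 returns (0, (4, 0))
H1 returns (0, (4, 0))
H2 returns (0, (4, 0))
H3 returns [(0, (4, 0))]
= [(0, (4, 0))]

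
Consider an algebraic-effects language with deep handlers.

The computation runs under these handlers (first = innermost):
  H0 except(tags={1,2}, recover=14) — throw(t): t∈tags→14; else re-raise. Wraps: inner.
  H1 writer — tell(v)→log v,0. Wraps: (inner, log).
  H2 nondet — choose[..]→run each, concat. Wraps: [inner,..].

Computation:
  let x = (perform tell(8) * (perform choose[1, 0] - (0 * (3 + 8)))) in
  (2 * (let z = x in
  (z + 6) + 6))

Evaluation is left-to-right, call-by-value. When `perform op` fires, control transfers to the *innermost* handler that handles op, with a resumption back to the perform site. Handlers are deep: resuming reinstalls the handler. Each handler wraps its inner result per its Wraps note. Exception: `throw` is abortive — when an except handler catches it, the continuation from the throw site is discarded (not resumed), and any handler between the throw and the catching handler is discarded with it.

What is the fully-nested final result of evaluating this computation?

Answer: [(24, (8)), (24, (8))]

Step-by-step:
tell(8) @ H1 ⇒ log+=8
choose[1, 0] @ H2
  branch[0] choose=1:
    H0 returns 24
    H1 returns (24, (8))
    H2 returns [(24, (8))]
  branch[1] choose=0:
    H0 returns 24
    H1 returns (24, (8))
    H2 returns [(24, (8))]
= [(24, (8)), (24, (8))]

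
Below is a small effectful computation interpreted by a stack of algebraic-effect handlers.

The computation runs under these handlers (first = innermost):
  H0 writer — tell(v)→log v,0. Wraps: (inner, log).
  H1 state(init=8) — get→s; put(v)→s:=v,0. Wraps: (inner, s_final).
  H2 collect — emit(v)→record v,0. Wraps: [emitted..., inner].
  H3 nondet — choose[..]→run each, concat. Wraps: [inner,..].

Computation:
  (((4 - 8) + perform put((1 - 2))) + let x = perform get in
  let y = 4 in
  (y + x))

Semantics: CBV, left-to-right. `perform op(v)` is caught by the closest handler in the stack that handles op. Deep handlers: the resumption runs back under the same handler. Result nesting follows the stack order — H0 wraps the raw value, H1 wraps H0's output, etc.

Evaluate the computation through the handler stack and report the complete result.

Answer: [[((-1, ()), -1)]]

Evaluation trace:
put(-1) @ H1 ⇒ s:=-1
get @ H1 ⇒ -1
H0 returns (-1, ())
H1 returns ((-1, ()), -1)
H2 returns [((-1, ()), -1)]
H3 returns [[((-1, ()), -1)]]
= [[((-1, ()), -1)]]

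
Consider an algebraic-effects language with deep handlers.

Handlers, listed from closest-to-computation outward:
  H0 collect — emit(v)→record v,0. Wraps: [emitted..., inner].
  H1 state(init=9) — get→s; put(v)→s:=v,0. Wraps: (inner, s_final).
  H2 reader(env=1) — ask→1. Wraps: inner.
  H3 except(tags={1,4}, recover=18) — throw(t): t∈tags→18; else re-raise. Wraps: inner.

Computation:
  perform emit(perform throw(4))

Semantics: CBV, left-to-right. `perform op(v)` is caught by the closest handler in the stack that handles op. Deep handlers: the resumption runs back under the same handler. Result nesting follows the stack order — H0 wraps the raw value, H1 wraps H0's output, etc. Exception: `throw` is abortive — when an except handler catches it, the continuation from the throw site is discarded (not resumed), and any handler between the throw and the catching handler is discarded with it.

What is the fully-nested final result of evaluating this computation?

Answer: 18

Working:
throw(4) @ H3 caught ⇒ 18
= 18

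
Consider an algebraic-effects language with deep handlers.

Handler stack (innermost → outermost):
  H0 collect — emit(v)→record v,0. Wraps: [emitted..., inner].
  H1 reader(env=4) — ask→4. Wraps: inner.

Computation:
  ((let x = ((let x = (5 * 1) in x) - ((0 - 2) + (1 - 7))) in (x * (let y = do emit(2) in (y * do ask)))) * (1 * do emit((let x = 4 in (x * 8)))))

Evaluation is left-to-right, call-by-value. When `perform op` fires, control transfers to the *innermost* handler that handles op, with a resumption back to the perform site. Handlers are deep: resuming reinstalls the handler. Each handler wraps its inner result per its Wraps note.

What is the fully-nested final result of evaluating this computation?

Answer: [2, 32, 0]

Evaluation trace:
emit(2) @ H0 ⇒ out+=2
ask @ H1 ⇒ 4
emit(32) @ H0 ⇒ out+=32
H0 returns [2, 32, 0]
H1 returns [2, 32, 0]
= [2, 32, 0]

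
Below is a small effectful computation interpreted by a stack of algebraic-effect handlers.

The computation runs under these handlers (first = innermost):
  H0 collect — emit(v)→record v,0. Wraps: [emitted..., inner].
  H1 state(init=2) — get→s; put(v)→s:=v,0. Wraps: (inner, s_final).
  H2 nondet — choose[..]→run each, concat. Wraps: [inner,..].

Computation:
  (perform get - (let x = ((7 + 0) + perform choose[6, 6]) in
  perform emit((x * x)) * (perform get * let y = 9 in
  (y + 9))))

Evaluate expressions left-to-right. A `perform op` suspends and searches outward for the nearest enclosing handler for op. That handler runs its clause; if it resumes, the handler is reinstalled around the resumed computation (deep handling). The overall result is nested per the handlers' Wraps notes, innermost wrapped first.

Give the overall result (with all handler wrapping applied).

Answer: [([169, 2], 2), ([169, 2], 2)]

Working:
get @ H1 ⇒ 2
choose[6, 6] @ H2
  branch[0] choose=6:
    emit(169) @ H0 ⇒ out+=169
    get @ H1 ⇒ 2
    H0 returns [169, 2]
    H1 returns ([169, 2], 2)
    H2 returns [([169, 2], 2)]
  branch[1] choose=6:
    emit(169) @ H0 ⇒ out+=169
    get @ H1 ⇒ 2
    H0 returns [169, 2]
    H1 returns ([169, 2], 2)
    H2 returns [([169, 2], 2)]
= [([169, 2], 2), ([169, 2], 2)]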